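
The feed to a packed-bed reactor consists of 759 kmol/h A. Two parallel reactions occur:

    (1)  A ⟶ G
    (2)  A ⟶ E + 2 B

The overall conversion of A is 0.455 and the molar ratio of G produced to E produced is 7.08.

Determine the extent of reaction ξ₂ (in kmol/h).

Conversion of A: A consumed = 0.455 × 759 = 345.3 kmol/h = 1ξ₁ + 1ξ₂.
Selectivity: 1ξ₁ / (1ξ₂) = 7.08 → ξ₁ = 7.08 ξ₂.
Substitute: (1·7.08 + 1) ξ₂ = 345.3 → ξ₂ = 42.74 kmol/h, ξ₁ = 302.6 kmol/h.
Outlet amounts (n = n₀ + Σ ν·ξ):
  A: 759 − 1(302.6) − 1(42.74) = 413.7
  G: 0 + 1(302.6) = 302.6
  E: 0 + 1(42.74) = 42.74
  B: 0 + 2(42.74) = 85.48

ξ₂ = 42.7 kmol/h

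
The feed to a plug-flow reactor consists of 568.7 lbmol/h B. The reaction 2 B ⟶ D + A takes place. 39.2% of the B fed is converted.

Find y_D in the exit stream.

B reacted = 0.392 × 568.7 = 222.9 lbmol/h; ν_B = −2, so ξ = 222.9/2 = 111.5 lbmol/h.
Outlet amounts (n = n₀ + ν ξ):
  B: 568.7 − 2(111.5) = 345.8
  D: 0 + 1(111.5) = 111.5
  A: 0 + 1(111.5) = 111.5
Total out = 568.7 lbmol/h; y_D = 111.5 / 568.7 = 0.196.

0.196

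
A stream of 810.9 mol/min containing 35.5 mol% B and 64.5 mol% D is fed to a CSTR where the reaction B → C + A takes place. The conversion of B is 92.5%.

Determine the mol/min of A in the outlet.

B reacted = 0.925 × 287.9 = 266.3 mol/min; ν_B = −1, so ξ = 266.3/1 = 266.3 mol/min.
Outlet amounts (n = n₀ + ν ξ):
  B: 287.9 − 1(266.3) = 21.59
  C: 0 + 1(266.3) = 266.3
  A: 0 + 1(266.3) = 266.3
  D: 523 (inert)

266 mol/min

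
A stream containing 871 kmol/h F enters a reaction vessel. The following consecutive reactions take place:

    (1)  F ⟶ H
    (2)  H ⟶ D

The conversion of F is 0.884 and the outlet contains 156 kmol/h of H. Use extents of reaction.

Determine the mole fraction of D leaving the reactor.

0.705

Conversion of F: F consumed = 1ξ₁ = 0.884 × 871 → ξ₁ = 770 kmol/h.
H balance: n_H = 0 + 1ξ₁ − 1ξ₂ = 156 → ξ₂ = (1·770 − 156)/1 = 614 kmol/h.
Outlet amounts (n = n₀ + Σ ν·ξ):
  F: 871 − 1(770) = 101
  H: 0 + 1(770) − 1(614) = 156
  D: 0 + 1(614) = 614
Total out = 871 kmol/h; y_D = 614 / 871 = 0.7049.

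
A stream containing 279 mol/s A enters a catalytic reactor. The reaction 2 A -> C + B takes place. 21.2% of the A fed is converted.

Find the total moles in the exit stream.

A reacted = 0.212 × 279 = 59.15 mol/s; ν_A = −2, so ξ = 59.15/2 = 29.57 mol/s.
Outlet amounts (n = n₀ + ν ξ):
  A: 279 − 2(29.57) = 219.9
  C: 0 + 1(29.57) = 29.57
  B: 0 + 1(29.57) = 29.57
Total out = 219.9 + 29.57 + 29.57 = 279 mol/s.

279 mol/s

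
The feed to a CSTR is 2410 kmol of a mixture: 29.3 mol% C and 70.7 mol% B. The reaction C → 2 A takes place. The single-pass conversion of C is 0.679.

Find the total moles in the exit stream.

C reacted = 0.679 × 706.1 = 479.5 kmol; ν_C = −1, so ξ = 479.5/1 = 479.5 kmol.
Outlet amounts (n = n₀ + ν ξ):
  C: 706.1 − 1(479.5) = 226.7
  A: 0 + 2(479.5) = 958.9
  B: 1704 (inert)
Total out = 226.7 + 958.9 + 1704 = 2889 kmol.

2890 kmol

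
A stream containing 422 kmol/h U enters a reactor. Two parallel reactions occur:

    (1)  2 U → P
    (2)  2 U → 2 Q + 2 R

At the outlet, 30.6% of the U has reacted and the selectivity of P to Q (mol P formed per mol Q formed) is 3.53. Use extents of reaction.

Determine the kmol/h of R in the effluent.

16 kmol/h

Conversion of U: U consumed = 0.306 × 422 = 129.1 kmol/h = 2ξ₁ + 2ξ₂.
Selectivity: 1ξ₁ / (2ξ₂) = 3.53 → ξ₁ = 7.06 ξ₂.
Substitute: (2·7.06 + 2) ξ₂ = 129.1 → ξ₂ = 8.011 kmol/h, ξ₁ = 56.56 kmol/h.
Outlet amounts (n = n₀ + Σ ν·ξ):
  U: 422 − 2(56.56) − 2(8.011) = 292.9
  P: 0 + 1(56.56) = 56.56
  Q: 0 + 2(8.011) = 16.02
  R: 0 + 2(8.011) = 16.02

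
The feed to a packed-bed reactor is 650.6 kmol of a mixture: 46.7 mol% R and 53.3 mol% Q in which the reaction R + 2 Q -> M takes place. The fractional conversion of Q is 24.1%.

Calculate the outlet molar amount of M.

41.8 kmol

Q reacted = 0.241 × 346.8 = 83.57 kmol; ν_Q = −2, so ξ = 83.57/2 = 41.79 kmol.
Outlet amounts (n = n₀ + ν ξ):
  R: 303.8 − 1(41.79) = 262
  Q: 346.8 − 2(41.79) = 263.2
  M: 0 + 1(41.79) = 41.79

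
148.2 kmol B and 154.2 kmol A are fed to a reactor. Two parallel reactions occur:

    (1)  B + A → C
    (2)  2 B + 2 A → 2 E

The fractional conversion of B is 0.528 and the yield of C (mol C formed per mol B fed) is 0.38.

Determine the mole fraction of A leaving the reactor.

0.339

Yield of C: 1ξ₁ / 148.2 = 0.38 → ξ₁ = 56.32 kmol.
Conversion of B: 1ξ₁ + 2ξ₂ = 0.528 × 148.2 = 78.25 → ξ₂ = 10.97 kmol.
Outlet amounts (n = n₀ + Σ ν·ξ):
  B: 148.2 − 1(56.32) − 2(10.97) = 69.95
  A: 154.2 − 1(56.32) − 2(10.97) = 75.95
  C: 0 + 1(56.32) = 56.32
  E: 0 + 2(10.97) = 21.93
Total out = 224.2 kmol; y_A = 75.95 / 224.2 = 0.3388.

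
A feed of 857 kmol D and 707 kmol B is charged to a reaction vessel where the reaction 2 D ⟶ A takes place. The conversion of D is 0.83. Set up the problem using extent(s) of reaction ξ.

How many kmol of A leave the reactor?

D reacted = 0.83 × 857 = 711.3 kmol; ν_D = −2, so ξ = 711.3/2 = 355.7 kmol.
Outlet amounts (n = n₀ + ν ξ):
  D: 857 − 2(355.7) = 145.7
  A: 0 + 1(355.7) = 355.7
  B: 707 (inert)

356 kmol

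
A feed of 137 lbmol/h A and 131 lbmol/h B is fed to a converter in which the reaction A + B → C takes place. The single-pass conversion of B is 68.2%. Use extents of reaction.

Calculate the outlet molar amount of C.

89.3 lbmol/h

B reacted = 0.682 × 131 = 89.34 lbmol/h; ν_B = −1, so ξ = 89.34/1 = 89.34 lbmol/h.
Outlet amounts (n = n₀ + ν ξ):
  A: 137 − 1(89.34) = 47.66
  B: 131 − 1(89.34) = 41.66
  C: 0 + 1(89.34) = 89.34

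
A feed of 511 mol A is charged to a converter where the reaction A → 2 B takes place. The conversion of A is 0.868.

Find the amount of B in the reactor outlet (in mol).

A reacted = 0.868 × 511 = 443.5 mol; ν_A = −1, so ξ = 443.5/1 = 443.5 mol.
Outlet amounts (n = n₀ + ν ξ):
  A: 511 − 1(443.5) = 67.45
  B: 0 + 2(443.5) = 887.1

887 mol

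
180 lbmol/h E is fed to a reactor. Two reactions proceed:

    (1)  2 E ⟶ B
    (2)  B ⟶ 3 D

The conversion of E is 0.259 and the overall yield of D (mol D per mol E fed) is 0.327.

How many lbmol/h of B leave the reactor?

3.69 lbmol/h

Conversion of E: E consumed = 2ξ₁ = 0.259 × 180 → ξ₁ = 23.31 lbmol/h.
Yield of D: 3ξ₂ / 180 = 0.327 → ξ₂ = 19.62 lbmol/h.
Outlet amounts (n = n₀ + Σ ν·ξ):
  E: 180 − 2(23.31) = 133.4
  B: 0 + 1(23.31) − 1(19.62) = 3.69
  D: 0 + 3(19.62) = 58.86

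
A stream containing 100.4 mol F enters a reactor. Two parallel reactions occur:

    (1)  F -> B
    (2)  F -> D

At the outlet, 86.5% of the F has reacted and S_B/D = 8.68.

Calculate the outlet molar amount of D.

Conversion of F: F consumed = 0.865 × 100.4 = 86.85 mol = 1ξ₁ + 1ξ₂.
Selectivity: 1ξ₁ / (1ξ₂) = 8.68 → ξ₁ = 8.68 ξ₂.
Substitute: (1·8.68 + 1) ξ₂ = 86.85 → ξ₂ = 8.972 mol, ξ₁ = 77.87 mol.
Outlet amounts (n = n₀ + Σ ν·ξ):
  F: 100.4 − 1(77.87) − 1(8.972) = 13.55
  B: 0 + 1(77.87) = 77.87
  D: 0 + 1(8.972) = 8.972

8.97 mol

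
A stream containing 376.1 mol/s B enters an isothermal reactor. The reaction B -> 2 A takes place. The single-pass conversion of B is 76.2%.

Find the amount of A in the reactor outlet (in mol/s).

B reacted = 0.762 × 376.1 = 286.6 mol/s; ν_B = −1, so ξ = 286.6/1 = 286.6 mol/s.
Outlet amounts (n = n₀ + ν ξ):
  B: 376.1 − 1(286.6) = 89.51
  A: 0 + 2(286.6) = 573.2

573 mol/s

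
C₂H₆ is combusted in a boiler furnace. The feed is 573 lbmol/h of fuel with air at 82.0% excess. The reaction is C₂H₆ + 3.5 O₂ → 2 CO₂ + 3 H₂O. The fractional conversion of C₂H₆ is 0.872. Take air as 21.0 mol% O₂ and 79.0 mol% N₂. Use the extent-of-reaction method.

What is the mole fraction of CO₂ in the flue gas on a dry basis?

Stoichiometric O₂ = 3.5 × 573 = 2006 lbmol/h; O₂ fed = 2006 × 1.820 = 3650 lbmol/h.
N₂ fed = 3650 × 79/21 = 13730 lbmol/h.
Fuel reacted = 0.872 × 573 → ξ = 499.7 lbmol/h.
Outlet (n = n₀ + ν ξ):
  C₂H₆: 573 − 1(499.7) = 73.34
  O₂: 3650 − 3.5(499.7) = 1901
  N₂: 13730 (inert)
  CO₂: 0 + 2(499.7) = 999.3
  H₂O: 0 + 3(499.7) = 1499
Dry total = 16700 lbmol/h; y_CO₂ (dry) = 999.3 / 16700 = 0.05982.

0.0598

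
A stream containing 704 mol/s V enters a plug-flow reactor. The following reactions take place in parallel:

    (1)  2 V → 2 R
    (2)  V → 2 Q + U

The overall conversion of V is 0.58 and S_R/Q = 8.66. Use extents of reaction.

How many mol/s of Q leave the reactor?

44.6 mol/s

Conversion of V: V consumed = 0.58 × 704 = 408.3 mol/s = 2ξ₁ + 1ξ₂.
Selectivity: 2ξ₁ / (2ξ₂) = 8.66 → ξ₁ = 8.66 ξ₂.
Substitute: (2·8.66 + 1) ξ₂ = 408.3 → ξ₂ = 22.29 mol/s, ξ₁ = 193 mol/s.
Outlet amounts (n = n₀ + Σ ν·ξ):
  V: 704 − 2(193) − 1(22.29) = 295.7
  R: 0 + 2(193) = 386
  Q: 0 + 2(22.29) = 44.58
  U: 0 + 1(22.29) = 22.29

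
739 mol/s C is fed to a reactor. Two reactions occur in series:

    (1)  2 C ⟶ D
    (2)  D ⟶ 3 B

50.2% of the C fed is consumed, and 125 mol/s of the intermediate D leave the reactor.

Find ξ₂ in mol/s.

ξ₂ = 60.5 mol/s

Conversion of C: C consumed = 2ξ₁ = 0.502 × 739 → ξ₁ = 185.5 mol/s.
D balance: n_D = 0 + 1ξ₁ − 1ξ₂ = 125 → ξ₂ = (1·185.5 − 125)/1 = 60.49 mol/s.
Outlet amounts (n = n₀ + Σ ν·ξ):
  C: 739 − 2(185.5) = 368
  D: 0 + 1(185.5) − 1(60.49) = 125
  B: 0 + 3(60.49) = 181.5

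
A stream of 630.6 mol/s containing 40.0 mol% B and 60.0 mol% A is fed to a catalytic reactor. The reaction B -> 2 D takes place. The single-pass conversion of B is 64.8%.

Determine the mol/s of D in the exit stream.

327 mol/s

B reacted = 0.648 × 252.2 = 163.5 mol/s; ν_B = −1, so ξ = 163.5/1 = 163.5 mol/s.
Outlet amounts (n = n₀ + ν ξ):
  B: 252.2 − 1(163.5) = 88.79
  D: 0 + 2(163.5) = 326.9
  A: 378.4 (inert)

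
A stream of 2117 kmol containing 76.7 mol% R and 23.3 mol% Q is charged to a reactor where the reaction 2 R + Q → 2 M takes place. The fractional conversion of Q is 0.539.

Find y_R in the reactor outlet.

0.59

Q reacted = 0.539 × 493.3 = 265.9 kmol; ν_Q = −1, so ξ = 265.9/1 = 265.9 kmol.
Outlet amounts (n = n₀ + ν ξ):
  R: 1624 − 2(265.9) = 1092
  Q: 493.3 − 1(265.9) = 227.4
  M: 0 + 2(265.9) = 531.7
Total out = 1851 kmol; y_R = 1092 / 1851 = 0.5899.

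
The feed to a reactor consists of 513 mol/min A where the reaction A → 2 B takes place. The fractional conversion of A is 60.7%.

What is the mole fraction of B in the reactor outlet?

0.755

A reacted = 0.607 × 513 = 311.4 mol/min; ν_A = −1, so ξ = 311.4/1 = 311.4 mol/min.
Outlet amounts (n = n₀ + ν ξ):
  A: 513 − 1(311.4) = 201.6
  B: 0 + 2(311.4) = 622.8
Total out = 824.4 mol/min; y_B = 622.8 / 824.4 = 0.7554.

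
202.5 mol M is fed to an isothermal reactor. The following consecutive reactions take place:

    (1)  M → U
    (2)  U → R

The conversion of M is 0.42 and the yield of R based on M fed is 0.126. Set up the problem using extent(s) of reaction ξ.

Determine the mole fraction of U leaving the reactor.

Conversion of M: M consumed = 1ξ₁ = 0.42 × 202.5 → ξ₁ = 85.05 mol.
Yield of R: 1ξ₂ / 202.5 = 0.126 → ξ₂ = 25.52 mol.
Outlet amounts (n = n₀ + Σ ν·ξ):
  M: 202.5 − 1(85.05) = 117.5
  U: 0 + 1(85.05) − 1(25.52) = 59.53
  R: 0 + 1(25.52) = 25.52
Total out = 202.5 mol; y_U = 59.53 / 202.5 = 0.294.

0.294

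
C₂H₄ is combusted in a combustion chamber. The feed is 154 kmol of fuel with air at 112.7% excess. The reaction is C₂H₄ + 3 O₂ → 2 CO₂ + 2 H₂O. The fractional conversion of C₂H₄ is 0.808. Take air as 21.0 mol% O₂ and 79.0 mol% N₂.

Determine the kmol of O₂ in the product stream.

Stoichiometric O₂ = 3 × 154 = 462 kmol; O₂ fed = 462 × 2.127 = 982.7 kmol.
N₂ fed = 982.7 × 79/21 = 3697 kmol.
Fuel reacted = 0.808 × 154 → ξ = 124.4 kmol.
Outlet (n = n₀ + ν ξ):
  C₂H₄: 154 − 1(124.4) = 29.57
  O₂: 982.7 − 3(124.4) = 609.4
  N₂: 3697 (inert)
  CO₂: 0 + 2(124.4) = 248.9
  H₂O: 0 + 2(124.4) = 248.9

609 kmol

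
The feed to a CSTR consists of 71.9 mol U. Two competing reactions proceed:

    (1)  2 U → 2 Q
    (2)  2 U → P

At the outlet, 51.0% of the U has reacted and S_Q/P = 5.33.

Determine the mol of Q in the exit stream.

26.7 mol

Conversion of U: U consumed = 0.51 × 71.9 = 36.67 mol = 2ξ₁ + 2ξ₂.
Selectivity: 2ξ₁ / (1ξ₂) = 5.33 → ξ₁ = 2.665 ξ₂.
Substitute: (2·2.665 + 2) ξ₂ = 36.67 → ξ₂ = 5.003 mol, ξ₁ = 13.33 mol.
Outlet amounts (n = n₀ + Σ ν·ξ):
  U: 71.9 − 2(13.33) − 2(5.003) = 35.23
  Q: 0 + 2(13.33) = 26.66
  P: 0 + 1(5.003) = 5.003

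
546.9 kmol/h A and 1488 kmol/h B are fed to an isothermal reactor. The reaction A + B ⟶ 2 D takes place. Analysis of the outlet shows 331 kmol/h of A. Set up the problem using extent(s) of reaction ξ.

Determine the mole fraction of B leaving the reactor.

0.625

For A: n = n₀ − 1ξ → 331 = 546.9 − 1ξ, giving ξ = 215.9 kmol/h.
Outlet amounts (n = n₀ + ν ξ):
  A: 546.9 − 1(215.9) = 331
  B: 1488 − 1(215.9) = 1272
  D: 0 + 2(215.9) = 431.8
Total out = 2035 kmol/h; y_B = 1272 / 2035 = 0.6251.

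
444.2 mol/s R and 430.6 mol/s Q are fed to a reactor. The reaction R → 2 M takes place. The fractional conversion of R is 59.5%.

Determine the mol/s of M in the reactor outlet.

529 mol/s

R reacted = 0.595 × 444.2 = 264.3 mol/s; ν_R = −1, so ξ = 264.3/1 = 264.3 mol/s.
Outlet amounts (n = n₀ + ν ξ):
  R: 444.2 − 1(264.3) = 179.9
  M: 0 + 2(264.3) = 528.6
  Q: 430.6 (inert)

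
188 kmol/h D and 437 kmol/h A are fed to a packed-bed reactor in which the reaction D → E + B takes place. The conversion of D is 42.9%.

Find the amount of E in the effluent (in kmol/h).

D reacted = 0.429 × 188 = 80.65 kmol/h; ν_D = −1, so ξ = 80.65/1 = 80.65 kmol/h.
Outlet amounts (n = n₀ + ν ξ):
  D: 188 − 1(80.65) = 107.3
  E: 0 + 1(80.65) = 80.65
  B: 0 + 1(80.65) = 80.65
  A: 437 (inert)

80.7 kmol/h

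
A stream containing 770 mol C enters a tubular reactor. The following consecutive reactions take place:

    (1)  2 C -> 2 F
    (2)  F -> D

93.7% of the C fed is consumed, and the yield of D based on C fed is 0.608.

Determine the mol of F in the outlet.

253 mol

Conversion of C: C consumed = 2ξ₁ = 0.937 × 770 → ξ₁ = 360.7 mol.
Yield of D: 1ξ₂ / 770 = 0.608 → ξ₂ = 468.2 mol.
Outlet amounts (n = n₀ + Σ ν·ξ):
  C: 770 − 2(360.7) = 48.51
  F: 0 + 2(360.7) − 1(468.2) = 253.3
  D: 0 + 1(468.2) = 468.2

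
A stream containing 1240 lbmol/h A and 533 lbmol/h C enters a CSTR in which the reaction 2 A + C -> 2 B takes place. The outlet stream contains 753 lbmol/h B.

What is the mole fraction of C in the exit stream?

For B: n = n₀ + 2ξ → 753 = 0 + 2ξ, giving ξ = 376.5 lbmol/h.
Outlet amounts (n = n₀ + ν ξ):
  A: 1240 − 2(376.5) = 487
  C: 533 − 1(376.5) = 156.5
  B: 0 + 2(376.5) = 753
Total out = 1396 lbmol/h; y_C = 156.5 / 1396 = 0.1121.

0.112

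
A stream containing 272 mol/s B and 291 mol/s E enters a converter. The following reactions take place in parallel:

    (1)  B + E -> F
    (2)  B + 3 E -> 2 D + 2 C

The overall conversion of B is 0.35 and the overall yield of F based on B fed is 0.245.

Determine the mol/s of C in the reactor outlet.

57.1 mol/s

Yield of F: 1ξ₁ / 272 = 0.245 → ξ₁ = 66.64 mol/s.
Conversion of B: 1ξ₁ + 1ξ₂ = 0.35 × 272 = 95.2 → ξ₂ = 28.56 mol/s.
Outlet amounts (n = n₀ + Σ ν·ξ):
  B: 272 − 1(66.64) − 1(28.56) = 176.8
  E: 291 − 1(66.64) − 3(28.56) = 138.7
  F: 0 + 1(66.64) = 66.64
  D: 0 + 2(28.56) = 57.12
  C: 0 + 2(28.56) = 57.12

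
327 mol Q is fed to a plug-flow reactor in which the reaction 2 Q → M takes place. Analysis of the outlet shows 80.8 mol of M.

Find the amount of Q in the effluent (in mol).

For M: n = n₀ + 1ξ → 80.8 = 0 + 1ξ, giving ξ = 80.8 mol.
Outlet amounts (n = n₀ + ν ξ):
  Q: 327 − 2(80.8) = 165.4
  M: 0 + 1(80.8) = 80.8

165 mol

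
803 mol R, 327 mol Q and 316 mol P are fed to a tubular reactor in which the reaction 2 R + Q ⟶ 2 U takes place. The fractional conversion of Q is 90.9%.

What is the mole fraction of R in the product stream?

Q reacted = 0.909 × 327 = 297.2 mol; ν_Q = −1, so ξ = 297.2/1 = 297.2 mol.
Outlet amounts (n = n₀ + ν ξ):
  R: 803 − 2(297.2) = 208.5
  Q: 327 − 1(297.2) = 29.76
  U: 0 + 2(297.2) = 594.5
  P: 316 (inert)
Total out = 1149 mol; y_R = 208.5 / 1149 = 0.1815.

0.182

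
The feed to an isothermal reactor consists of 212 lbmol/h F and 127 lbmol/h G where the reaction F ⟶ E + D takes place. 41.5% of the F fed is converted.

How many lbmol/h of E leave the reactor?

F reacted = 0.415 × 212 = 87.98 lbmol/h; ν_F = −1, so ξ = 87.98/1 = 87.98 lbmol/h.
Outlet amounts (n = n₀ + ν ξ):
  F: 212 − 1(87.98) = 124
  E: 0 + 1(87.98) = 87.98
  D: 0 + 1(87.98) = 87.98
  G: 127 (inert)

88 lbmol/h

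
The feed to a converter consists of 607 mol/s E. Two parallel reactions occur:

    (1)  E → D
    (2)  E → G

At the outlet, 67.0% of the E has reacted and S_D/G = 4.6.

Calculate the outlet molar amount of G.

Conversion of E: E consumed = 0.67 × 607 = 406.7 mol/s = 1ξ₁ + 1ξ₂.
Selectivity: 1ξ₁ / (1ξ₂) = 4.6 → ξ₁ = 4.6 ξ₂.
Substitute: (1·4.6 + 1) ξ₂ = 406.7 → ξ₂ = 72.62 mol/s, ξ₁ = 334.1 mol/s.
Outlet amounts (n = n₀ + Σ ν·ξ):
  E: 607 − 1(334.1) − 1(72.62) = 200.3
  D: 0 + 1(334.1) = 334.1
  G: 0 + 1(72.62) = 72.62

72.6 mol/s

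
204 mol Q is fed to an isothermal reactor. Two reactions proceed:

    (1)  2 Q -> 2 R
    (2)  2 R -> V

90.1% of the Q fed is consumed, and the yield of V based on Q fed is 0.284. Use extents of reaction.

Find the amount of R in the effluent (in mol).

67.9 mol

Conversion of Q: Q consumed = 2ξ₁ = 0.901 × 204 → ξ₁ = 91.9 mol.
Yield of V: 1ξ₂ / 204 = 0.284 → ξ₂ = 57.94 mol.
Outlet amounts (n = n₀ + Σ ν·ξ):
  Q: 204 − 2(91.9) = 20.2
  R: 0 + 2(91.9) − 2(57.94) = 67.93
  V: 0 + 1(57.94) = 57.94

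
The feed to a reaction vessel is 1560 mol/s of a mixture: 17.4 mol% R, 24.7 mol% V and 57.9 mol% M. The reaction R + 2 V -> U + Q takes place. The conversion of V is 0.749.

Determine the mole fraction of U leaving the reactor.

V reacted = 0.749 × 385.3 = 288.6 mol/s; ν_V = −2, so ξ = 288.6/2 = 144.3 mol/s.
Outlet amounts (n = n₀ + ν ξ):
  R: 271.4 − 1(144.3) = 127.1
  V: 385.3 − 2(144.3) = 96.72
  U: 0 + 1(144.3) = 144.3
  Q: 0 + 1(144.3) = 144.3
  M: 903.2 (inert)
Total out = 1416 mol/s; y_U = 144.3 / 1416 = 0.1019.

0.102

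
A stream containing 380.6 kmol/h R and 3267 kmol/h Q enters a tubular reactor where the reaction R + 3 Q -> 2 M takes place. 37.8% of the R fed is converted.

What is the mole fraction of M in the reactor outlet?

R reacted = 0.378 × 380.6 = 143.9 kmol/h; ν_R = −1, so ξ = 143.9/1 = 143.9 kmol/h.
Outlet amounts (n = n₀ + ν ξ):
  R: 380.6 − 1(143.9) = 236.7
  Q: 3267 − 3(143.9) = 2835
  M: 0 + 2(143.9) = 287.7
Total out = 3360 kmol/h; y_M = 287.7 / 3360 = 0.08564.

0.0856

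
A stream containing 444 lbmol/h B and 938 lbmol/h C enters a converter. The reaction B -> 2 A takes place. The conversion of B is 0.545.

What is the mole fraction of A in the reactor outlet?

B reacted = 0.545 × 444 = 242 lbmol/h; ν_B = −1, so ξ = 242/1 = 242 lbmol/h.
Outlet amounts (n = n₀ + ν ξ):
  B: 444 − 1(242) = 202
  A: 0 + 2(242) = 484
  C: 938 (inert)
Total out = 1624 lbmol/h; y_A = 484 / 1624 = 0.298.

0.298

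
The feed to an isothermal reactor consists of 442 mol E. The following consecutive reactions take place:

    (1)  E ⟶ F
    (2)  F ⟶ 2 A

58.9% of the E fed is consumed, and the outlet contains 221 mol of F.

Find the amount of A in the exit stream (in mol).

78.7 mol

Conversion of E: E consumed = 1ξ₁ = 0.589 × 442 → ξ₁ = 260.3 mol.
F balance: n_F = 0 + 1ξ₁ − 1ξ₂ = 221 → ξ₂ = (1·260.3 − 221)/1 = 39.34 mol.
Outlet amounts (n = n₀ + Σ ν·ξ):
  E: 442 − 1(260.3) = 181.7
  F: 0 + 1(260.3) − 1(39.34) = 221
  A: 0 + 2(39.34) = 78.68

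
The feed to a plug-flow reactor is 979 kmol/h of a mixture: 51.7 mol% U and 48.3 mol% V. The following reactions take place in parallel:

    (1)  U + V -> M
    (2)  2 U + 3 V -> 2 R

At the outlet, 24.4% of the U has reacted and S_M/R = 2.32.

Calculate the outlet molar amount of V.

Conversion of U: U consumed = 0.244 × 506.1 = 123.5 kmol/h = 1ξ₁ + 2ξ₂.
Selectivity: 1ξ₁ / (2ξ₂) = 2.32 → ξ₁ = 4.64 ξ₂.
Substitute: (1·4.64 + 2) ξ₂ = 123.5 → ξ₂ = 18.6 kmol/h, ξ₁ = 86.3 kmol/h.
Outlet amounts (n = n₀ + Σ ν·ξ):
  U: 506.1 − 1(86.3) − 2(18.6) = 382.6
  V: 472.9 − 1(86.3) − 3(18.6) = 330.8
  M: 0 + 1(86.3) = 86.3
  R: 0 + 2(18.6) = 37.2

331 kmol/h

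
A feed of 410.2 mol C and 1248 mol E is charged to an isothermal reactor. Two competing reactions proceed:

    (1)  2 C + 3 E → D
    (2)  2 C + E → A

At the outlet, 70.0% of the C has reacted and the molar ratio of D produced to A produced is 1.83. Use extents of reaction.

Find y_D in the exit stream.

Conversion of C: C consumed = 0.7 × 410.2 = 287.1 mol = 2ξ₁ + 2ξ₂.
Selectivity: 1ξ₁ / (1ξ₂) = 1.83 → ξ₁ = 1.83 ξ₂.
Substitute: (2·1.83 + 2) ξ₂ = 287.1 → ξ₂ = 50.73 mol, ξ₁ = 92.84 mol.
Outlet amounts (n = n₀ + Σ ν·ξ):
  C: 410.2 − 2(92.84) − 2(50.73) = 123.1
  E: 1248 − 3(92.84) − 1(50.73) = 918.8
  D: 0 + 1(92.84) = 92.84
  A: 0 + 1(50.73) = 50.73
Total out = 1185 mol; y_D = 92.84 / 1185 = 0.07832.

0.0783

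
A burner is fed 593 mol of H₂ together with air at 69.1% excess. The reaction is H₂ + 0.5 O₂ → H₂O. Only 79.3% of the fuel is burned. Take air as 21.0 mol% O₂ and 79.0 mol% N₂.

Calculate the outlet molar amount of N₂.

1890 mol

Stoichiometric O₂ = 0.5 × 593 = 296.5 mol; O₂ fed = 296.5 × 1.691 = 501.4 mol.
N₂ fed = 501.4 × 79/21 = 1886 mol.
Fuel reacted = 0.793 × 593 → ξ = 470.2 mol.
Outlet (n = n₀ + ν ξ):
  H₂: 593 − 1(470.2) = 122.8
  O₂: 501.4 − 0.5(470.2) = 266.3
  N₂: 1886 (inert)
  H₂O: 0 + 1(470.2) = 470.2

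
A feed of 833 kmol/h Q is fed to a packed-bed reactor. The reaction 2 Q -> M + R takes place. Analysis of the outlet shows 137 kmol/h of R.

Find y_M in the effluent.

0.164

For R: n = n₀ + 1ξ → 137 = 0 + 1ξ, giving ξ = 137 kmol/h.
Outlet amounts (n = n₀ + ν ξ):
  Q: 833 − 2(137) = 559
  M: 0 + 1(137) = 137
  R: 0 + 1(137) = 137
Total out = 833 kmol/h; y_M = 137 / 833 = 0.1645.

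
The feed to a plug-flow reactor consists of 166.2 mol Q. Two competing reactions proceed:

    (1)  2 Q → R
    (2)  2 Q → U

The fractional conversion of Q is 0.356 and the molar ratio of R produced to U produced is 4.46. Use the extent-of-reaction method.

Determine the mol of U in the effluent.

5.42 mol

Conversion of Q: Q consumed = 0.356 × 166.2 = 59.17 mol = 2ξ₁ + 2ξ₂.
Selectivity: 1ξ₁ / (1ξ₂) = 4.46 → ξ₁ = 4.46 ξ₂.
Substitute: (2·4.46 + 2) ξ₂ = 59.17 → ξ₂ = 5.418 mol, ξ₁ = 24.17 mol.
Outlet amounts (n = n₀ + Σ ν·ξ):
  Q: 166.2 − 2(24.17) − 2(5.418) = 107
  R: 0 + 1(24.17) = 24.17
  U: 0 + 1(5.418) = 5.418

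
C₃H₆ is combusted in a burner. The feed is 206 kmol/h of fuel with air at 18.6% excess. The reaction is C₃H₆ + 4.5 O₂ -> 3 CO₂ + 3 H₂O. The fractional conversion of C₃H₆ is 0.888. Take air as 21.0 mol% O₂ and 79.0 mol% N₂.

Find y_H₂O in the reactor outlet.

Stoichiometric O₂ = 4.5 × 206 = 927 kmol/h; O₂ fed = 927 × 1.186 = 1099 kmol/h.
N₂ fed = 1099 × 79/21 = 4136 kmol/h.
Fuel reacted = 0.888 × 206 → ξ = 182.9 kmol/h.
Outlet (n = n₀ + ν ξ):
  C₃H₆: 206 − 1(182.9) = 23.07
  O₂: 1099 − 4.5(182.9) = 276.2
  N₂: 4136 (inert)
  CO₂: 0 + 3(182.9) = 548.8
  H₂O: 0 + 3(182.9) = 548.8
Total out = 5533 kmol/h; y_H₂O = 548.8 / 5533 = 0.09919.

0.0992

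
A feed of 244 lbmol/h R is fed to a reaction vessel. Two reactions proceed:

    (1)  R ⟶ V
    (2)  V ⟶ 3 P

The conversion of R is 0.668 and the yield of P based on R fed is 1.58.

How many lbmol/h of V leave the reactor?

34.5 lbmol/h

Conversion of R: R consumed = 1ξ₁ = 0.668 × 244 → ξ₁ = 163 lbmol/h.
Yield of P: 3ξ₂ / 244 = 1.58 → ξ₂ = 128.5 lbmol/h.
Outlet amounts (n = n₀ + Σ ν·ξ):
  R: 244 − 1(163) = 81.01
  V: 0 + 1(163) − 1(128.5) = 34.49
  P: 0 + 3(128.5) = 385.5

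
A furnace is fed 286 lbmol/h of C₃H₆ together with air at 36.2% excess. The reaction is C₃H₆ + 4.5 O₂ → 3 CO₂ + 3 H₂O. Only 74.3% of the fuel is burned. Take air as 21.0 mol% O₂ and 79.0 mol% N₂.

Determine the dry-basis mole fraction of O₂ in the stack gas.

Stoichiometric O₂ = 4.5 × 286 = 1287 lbmol/h; O₂ fed = 1287 × 1.362 = 1753 lbmol/h.
N₂ fed = 1753 × 79/21 = 6594 lbmol/h.
Fuel reacted = 0.743 × 286 → ξ = 212.5 lbmol/h.
Outlet (n = n₀ + ν ξ):
  C₃H₆: 286 − 1(212.5) = 73.5
  O₂: 1753 − 4.5(212.5) = 796.7
  N₂: 6594 (inert)
  CO₂: 0 + 3(212.5) = 637.5
  H₂O: 0 + 3(212.5) = 637.5
Dry total = 8102 lbmol/h; y_O₂ (dry) = 796.7 / 8102 = 0.09833.

0.0983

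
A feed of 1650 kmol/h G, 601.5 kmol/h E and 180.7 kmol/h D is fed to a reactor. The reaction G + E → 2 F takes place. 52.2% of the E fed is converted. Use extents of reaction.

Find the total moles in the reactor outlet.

2430 kmol/h

E reacted = 0.522 × 601.5 = 314 kmol/h; ν_E = −1, so ξ = 314/1 = 314 kmol/h.
Outlet amounts (n = n₀ + ν ξ):
  G: 1650 − 1(314) = 1336
  E: 601.5 − 1(314) = 287.5
  F: 0 + 2(314) = 628
  D: 180.7 (inert)
Total out = 1336 + 287.5 + 628 + 180.7 = 2432 kmol/h.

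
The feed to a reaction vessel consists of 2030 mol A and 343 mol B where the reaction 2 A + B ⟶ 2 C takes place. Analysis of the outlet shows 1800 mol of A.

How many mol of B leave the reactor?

228 mol

For A: n = n₀ − 2ξ → 1800 = 2030 − 2ξ, giving ξ = 115 mol.
Outlet amounts (n = n₀ + ν ξ):
  A: 2030 − 2(115) = 1800
  B: 343 − 1(115) = 228
  C: 0 + 2(115) = 230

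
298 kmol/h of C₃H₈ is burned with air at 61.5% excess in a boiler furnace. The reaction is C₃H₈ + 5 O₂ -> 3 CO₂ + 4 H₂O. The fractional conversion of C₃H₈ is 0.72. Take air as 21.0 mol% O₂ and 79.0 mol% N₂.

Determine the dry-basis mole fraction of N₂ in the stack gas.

Stoichiometric O₂ = 5 × 298 = 1490 kmol/h; O₂ fed = 1490 × 1.615 = 2406 kmol/h.
N₂ fed = 2406 × 79/21 = 9052 kmol/h.
Fuel reacted = 0.72 × 298 → ξ = 214.6 kmol/h.
Outlet (n = n₀ + ν ξ):
  C₃H₈: 298 − 1(214.6) = 83.44
  O₂: 2406 − 5(214.6) = 1334
  N₂: 9052 (inert)
  CO₂: 0 + 3(214.6) = 643.7
  H₂O: 0 + 4(214.6) = 858.2
Dry total = 11110 kmol/h; y_N₂ (dry) = 9052 / 11110 = 0.8146.

0.815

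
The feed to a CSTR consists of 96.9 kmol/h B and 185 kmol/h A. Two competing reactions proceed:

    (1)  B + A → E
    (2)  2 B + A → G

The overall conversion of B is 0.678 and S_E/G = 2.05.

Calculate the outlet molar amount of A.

Conversion of B: B consumed = 0.678 × 96.9 = 65.7 kmol/h = 1ξ₁ + 2ξ₂.
Selectivity: 1ξ₁ / (1ξ₂) = 2.05 → ξ₁ = 2.05 ξ₂.
Substitute: (1·2.05 + 2) ξ₂ = 65.7 → ξ₂ = 16.22 kmol/h, ξ₁ = 33.25 kmol/h.
Outlet amounts (n = n₀ + Σ ν·ξ):
  B: 96.9 − 1(33.25) − 2(16.22) = 31.2
  A: 185 − 1(33.25) − 1(16.22) = 135.5
  E: 0 + 1(33.25) = 33.25
  G: 0 + 1(16.22) = 16.22

136 kmol/h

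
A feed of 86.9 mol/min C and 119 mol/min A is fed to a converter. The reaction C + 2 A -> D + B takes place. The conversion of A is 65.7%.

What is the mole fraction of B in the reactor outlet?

0.234

A reacted = 0.657 × 119 = 78.18 mol/min; ν_A = −2, so ξ = 78.18/2 = 39.09 mol/min.
Outlet amounts (n = n₀ + ν ξ):
  C: 86.9 − 1(39.09) = 47.81
  A: 119 − 2(39.09) = 40.82
  D: 0 + 1(39.09) = 39.09
  B: 0 + 1(39.09) = 39.09
Total out = 166.8 mol/min; y_B = 39.09 / 166.8 = 0.2343.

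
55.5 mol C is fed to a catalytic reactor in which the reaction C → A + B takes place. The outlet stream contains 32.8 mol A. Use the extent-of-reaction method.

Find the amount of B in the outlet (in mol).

32.8 mol

For A: n = n₀ + 1ξ → 32.8 = 0 + 1ξ, giving ξ = 32.8 mol.
Outlet amounts (n = n₀ + ν ξ):
  C: 55.5 − 1(32.8) = 22.7
  A: 0 + 1(32.8) = 32.8
  B: 0 + 1(32.8) = 32.8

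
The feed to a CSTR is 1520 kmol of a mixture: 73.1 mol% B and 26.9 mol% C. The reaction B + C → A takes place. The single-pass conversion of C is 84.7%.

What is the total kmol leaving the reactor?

C reacted = 0.847 × 408.9 = 346.3 kmol; ν_C = −1, so ξ = 346.3/1 = 346.3 kmol.
Outlet amounts (n = n₀ + ν ξ):
  B: 1111 − 1(346.3) = 764.8
  C: 408.9 − 1(346.3) = 62.56
  A: 0 + 1(346.3) = 346.3
Total out = 764.8 + 62.56 + 346.3 = 1174 kmol.

1170 kmol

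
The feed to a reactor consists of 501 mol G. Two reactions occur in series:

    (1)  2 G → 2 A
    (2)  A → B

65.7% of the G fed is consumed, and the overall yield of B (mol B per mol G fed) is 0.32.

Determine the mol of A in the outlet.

Conversion of G: G consumed = 2ξ₁ = 0.657 × 501 → ξ₁ = 164.6 mol.
Yield of B: 1ξ₂ / 501 = 0.32 → ξ₂ = 160.3 mol.
Outlet amounts (n = n₀ + Σ ν·ξ):
  G: 501 − 2(164.6) = 171.8
  A: 0 + 2(164.6) − 1(160.3) = 168.8
  B: 0 + 1(160.3) = 160.3

169 mol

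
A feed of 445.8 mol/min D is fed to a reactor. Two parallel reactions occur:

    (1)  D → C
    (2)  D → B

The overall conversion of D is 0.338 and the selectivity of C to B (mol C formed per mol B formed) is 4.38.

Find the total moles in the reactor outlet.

446 mol/min

Conversion of D: D consumed = 0.338 × 445.8 = 150.7 mol/min = 1ξ₁ + 1ξ₂.
Selectivity: 1ξ₁ / (1ξ₂) = 4.38 → ξ₁ = 4.38 ξ₂.
Substitute: (1·4.38 + 1) ξ₂ = 150.7 → ξ₂ = 28.01 mol/min, ξ₁ = 122.7 mol/min.
Outlet amounts (n = n₀ + Σ ν·ξ):
  D: 445.8 − 1(122.7) − 1(28.01) = 295.1
  C: 0 + 1(122.7) = 122.7
  B: 0 + 1(28.01) = 28.01
Total out = 295.1 + 122.7 + 28.01 = 445.8 mol/min.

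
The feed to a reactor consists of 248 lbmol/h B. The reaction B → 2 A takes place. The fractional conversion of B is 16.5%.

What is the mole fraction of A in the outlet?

B reacted = 0.165 × 248 = 40.92 lbmol/h; ν_B = −1, so ξ = 40.92/1 = 40.92 lbmol/h.
Outlet amounts (n = n₀ + ν ξ):
  B: 248 − 1(40.92) = 207.1
  A: 0 + 2(40.92) = 81.84
Total out = 288.9 lbmol/h; y_A = 81.84 / 288.9 = 0.2833.

0.283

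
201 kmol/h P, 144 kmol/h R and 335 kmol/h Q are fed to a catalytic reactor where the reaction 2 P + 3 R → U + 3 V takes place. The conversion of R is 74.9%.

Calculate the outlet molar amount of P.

R reacted = 0.749 × 144 = 107.9 kmol/h; ν_R = −3, so ξ = 107.9/3 = 35.95 kmol/h.
Outlet amounts (n = n₀ + ν ξ):
  P: 201 − 2(35.95) = 129.1
  R: 144 − 3(35.95) = 36.14
  U: 0 + 1(35.95) = 35.95
  V: 0 + 3(35.95) = 107.9
  Q: 335 (inert)

129 kmol/h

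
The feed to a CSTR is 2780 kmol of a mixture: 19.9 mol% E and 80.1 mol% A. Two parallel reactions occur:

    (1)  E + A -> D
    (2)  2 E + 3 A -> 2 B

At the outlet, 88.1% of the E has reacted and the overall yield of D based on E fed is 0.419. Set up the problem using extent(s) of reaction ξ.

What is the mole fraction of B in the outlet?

0.118

Yield of D: 1ξ₁ / 553.2 = 0.419 → ξ₁ = 231.8 kmol.
Conversion of E: 1ξ₁ + 2ξ₂ = 0.881 × 553.2 = 487.4 → ξ₂ = 127.8 kmol.
Outlet amounts (n = n₀ + Σ ν·ξ):
  E: 553.2 − 1(231.8) − 2(127.8) = 65.83
  A: 2227 − 1(231.8) − 3(127.8) = 1612
  D: 0 + 1(231.8) = 231.8
  B: 0 + 2(127.8) = 255.6
Total out = 2165 kmol; y_B = 255.6 / 2165 = 0.1181.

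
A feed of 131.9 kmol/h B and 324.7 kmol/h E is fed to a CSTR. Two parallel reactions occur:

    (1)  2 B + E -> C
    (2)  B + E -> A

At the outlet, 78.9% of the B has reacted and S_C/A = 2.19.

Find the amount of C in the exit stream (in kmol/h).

Conversion of B: B consumed = 0.789 × 131.9 = 104.1 kmol/h = 2ξ₁ + 1ξ₂.
Selectivity: 1ξ₁ / (1ξ₂) = 2.19 → ξ₁ = 2.19 ξ₂.
Substitute: (2·2.19 + 1) ξ₂ = 104.1 → ξ₂ = 19.34 kmol/h, ξ₁ = 42.36 kmol/h.
Outlet amounts (n = n₀ + Σ ν·ξ):
  B: 131.9 − 2(42.36) − 1(19.34) = 27.83
  E: 324.7 − 1(42.36) − 1(19.34) = 263
  C: 0 + 1(42.36) = 42.36
  A: 0 + 1(19.34) = 19.34

42.4 kmol/h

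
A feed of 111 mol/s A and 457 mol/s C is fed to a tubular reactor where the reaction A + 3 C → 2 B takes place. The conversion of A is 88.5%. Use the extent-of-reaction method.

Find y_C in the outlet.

A reacted = 0.885 × 111 = 98.23 mol/s; ν_A = −1, so ξ = 98.23/1 = 98.23 mol/s.
Outlet amounts (n = n₀ + ν ξ):
  A: 111 − 1(98.23) = 12.77
  C: 457 − 3(98.23) = 162.3
  B: 0 + 2(98.23) = 196.5
Total out = 371.5 mol/s; y_C = 162.3 / 371.5 = 0.4368.

0.437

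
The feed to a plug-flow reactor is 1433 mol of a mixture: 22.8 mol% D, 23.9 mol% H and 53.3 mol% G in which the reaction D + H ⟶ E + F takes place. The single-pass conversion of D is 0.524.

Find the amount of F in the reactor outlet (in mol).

D reacted = 0.524 × 326.7 = 171.2 mol; ν_D = −1, so ξ = 171.2/1 = 171.2 mol.
Outlet amounts (n = n₀ + ν ξ):
  D: 326.7 − 1(171.2) = 155.5
  H: 342.5 − 1(171.2) = 171.3
  E: 0 + 1(171.2) = 171.2
  F: 0 + 1(171.2) = 171.2
  G: 763.8 (inert)

171 mol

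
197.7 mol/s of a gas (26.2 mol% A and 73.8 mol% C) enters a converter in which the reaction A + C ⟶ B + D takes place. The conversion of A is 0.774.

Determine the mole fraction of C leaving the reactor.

0.535

A reacted = 0.774 × 51.8 = 40.09 mol/s; ν_A = −1, so ξ = 40.09/1 = 40.09 mol/s.
Outlet amounts (n = n₀ + ν ξ):
  A: 51.8 − 1(40.09) = 11.71
  C: 145.9 − 1(40.09) = 105.8
  B: 0 + 1(40.09) = 40.09
  D: 0 + 1(40.09) = 40.09
Total out = 197.7 mol/s; y_C = 105.8 / 197.7 = 0.5352.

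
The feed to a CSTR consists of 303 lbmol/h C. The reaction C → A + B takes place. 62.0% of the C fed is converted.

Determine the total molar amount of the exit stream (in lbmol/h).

C reacted = 0.62 × 303 = 187.9 lbmol/h; ν_C = −1, so ξ = 187.9/1 = 187.9 lbmol/h.
Outlet amounts (n = n₀ + ν ξ):
  C: 303 − 1(187.9) = 115.1
  A: 0 + 1(187.9) = 187.9
  B: 0 + 1(187.9) = 187.9
Total out = 115.1 + 187.9 + 187.9 = 490.9 lbmol/h.

491 lbmol/h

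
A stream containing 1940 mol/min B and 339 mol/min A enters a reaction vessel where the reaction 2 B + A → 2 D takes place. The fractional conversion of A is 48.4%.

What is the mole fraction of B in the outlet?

0.762

A reacted = 0.484 × 339 = 164.1 mol/min; ν_A = −1, so ξ = 164.1/1 = 164.1 mol/min.
Outlet amounts (n = n₀ + ν ξ):
  B: 1940 − 2(164.1) = 1612
  A: 339 − 1(164.1) = 174.9
  D: 0 + 2(164.1) = 328.2
Total out = 2115 mol/min; y_B = 1612 / 2115 = 0.7621.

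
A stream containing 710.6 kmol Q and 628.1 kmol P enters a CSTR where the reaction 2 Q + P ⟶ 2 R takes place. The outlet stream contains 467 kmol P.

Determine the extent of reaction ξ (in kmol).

ξ = 161 kmol

For P: n = n₀ − 1ξ → 467 = 628.1 − 1ξ, giving ξ = 161.1 kmol.
Outlet amounts (n = n₀ + ν ξ):
  Q: 710.6 − 2(161.1) = 388.4
  P: 628.1 − 1(161.1) = 467
  R: 0 + 2(161.1) = 322.2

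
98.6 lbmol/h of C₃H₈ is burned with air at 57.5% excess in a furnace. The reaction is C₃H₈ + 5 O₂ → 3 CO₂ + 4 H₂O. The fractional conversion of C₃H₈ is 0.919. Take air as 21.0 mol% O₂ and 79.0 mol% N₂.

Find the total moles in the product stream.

3890 lbmol/h

Stoichiometric O₂ = 5 × 98.6 = 493 lbmol/h; O₂ fed = 493 × 1.575 = 776.5 lbmol/h.
N₂ fed = 776.5 × 79/21 = 2921 lbmol/h.
Fuel reacted = 0.919 × 98.6 → ξ = 90.61 lbmol/h.
Outlet (n = n₀ + ν ξ):
  C₃H₈: 98.6 − 1(90.61) = 7.987
  O₂: 776.5 − 5(90.61) = 323.4
  N₂: 2921 (inert)
  CO₂: 0 + 3(90.61) = 271.8
  H₂O: 0 + 4(90.61) = 362.5
Total out = 7.987 + 323.4 + 2921 + 271.8 + 362.5 = 3887 lbmol/h.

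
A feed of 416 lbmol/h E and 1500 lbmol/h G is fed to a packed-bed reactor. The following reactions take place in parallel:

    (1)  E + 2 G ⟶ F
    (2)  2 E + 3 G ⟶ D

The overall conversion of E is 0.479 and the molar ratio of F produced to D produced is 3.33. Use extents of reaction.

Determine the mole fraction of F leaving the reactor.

0.082

Conversion of E: E consumed = 0.479 × 416 = 199.3 lbmol/h = 1ξ₁ + 2ξ₂.
Selectivity: 1ξ₁ / (1ξ₂) = 3.33 → ξ₁ = 3.33 ξ₂.
Substitute: (1·3.33 + 2) ξ₂ = 199.3 → ξ₂ = 37.39 lbmol/h, ξ₁ = 124.5 lbmol/h.
Outlet amounts (n = n₀ + Σ ν·ξ):
  E: 416 − 1(124.5) − 2(37.39) = 216.7
  G: 1500 − 2(124.5) − 3(37.39) = 1139
  F: 0 + 1(124.5) = 124.5
  D: 0 + 1(37.39) = 37.39
Total out = 1517 lbmol/h; y_F = 124.5 / 1517 = 0.08204.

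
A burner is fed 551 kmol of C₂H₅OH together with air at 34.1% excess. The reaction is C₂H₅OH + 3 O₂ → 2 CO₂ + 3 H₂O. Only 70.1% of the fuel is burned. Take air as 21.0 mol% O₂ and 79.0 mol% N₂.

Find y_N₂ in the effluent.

Stoichiometric O₂ = 3 × 551 = 1653 kmol; O₂ fed = 1653 × 1.341 = 2217 kmol.
N₂ fed = 2217 × 79/21 = 8339 kmol.
Fuel reacted = 0.701 × 551 → ξ = 386.3 kmol.
Outlet (n = n₀ + ν ξ):
  C₂H₅OH: 551 − 1(386.3) = 164.7
  O₂: 2217 − 3(386.3) = 1058
  N₂: 8339 (inert)
  CO₂: 0 + 2(386.3) = 772.5
  H₂O: 0 + 3(386.3) = 1159
Total out = 11490 kmol; y_N₂ = 8339 / 11490 = 0.7256.

0.726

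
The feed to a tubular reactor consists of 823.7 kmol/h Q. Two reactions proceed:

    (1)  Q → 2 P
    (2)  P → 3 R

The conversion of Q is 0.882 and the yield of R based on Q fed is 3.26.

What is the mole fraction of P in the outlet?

0.167

Conversion of Q: Q consumed = 1ξ₁ = 0.882 × 823.7 → ξ₁ = 726.5 kmol/h.
Yield of R: 3ξ₂ / 823.7 = 3.26 → ξ₂ = 895.1 kmol/h.
Outlet amounts (n = n₀ + Σ ν·ξ):
  Q: 823.7 − 1(726.5) = 97.2
  P: 0 + 2(726.5) − 1(895.1) = 557.9
  R: 0 + 3(895.1) = 2685
Total out = 3340 kmol/h; y_P = 557.9 / 3340 = 0.167.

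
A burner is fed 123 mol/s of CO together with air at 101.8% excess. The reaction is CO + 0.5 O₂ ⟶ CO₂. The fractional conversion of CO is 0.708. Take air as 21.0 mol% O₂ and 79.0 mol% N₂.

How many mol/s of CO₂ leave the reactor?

Stoichiometric O₂ = 0.5 × 123 = 61.5 mol/s; O₂ fed = 61.5 × 2.018 = 124.1 mol/s.
N₂ fed = 124.1 × 79/21 = 466.9 mol/s.
Fuel reacted = 0.708 × 123 → ξ = 87.08 mol/s.
Outlet (n = n₀ + ν ξ):
  CO: 123 − 1(87.08) = 35.92
  O₂: 124.1 − 0.5(87.08) = 80.56
  N₂: 466.9 (inert)
  CO₂: 0 + 1(87.08) = 87.08

87.1 mol/s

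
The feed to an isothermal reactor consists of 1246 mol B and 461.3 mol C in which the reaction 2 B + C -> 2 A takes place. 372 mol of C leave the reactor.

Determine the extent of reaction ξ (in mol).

For C: n = n₀ − 1ξ → 372 = 461.3 − 1ξ, giving ξ = 89.3 mol.
Outlet amounts (n = n₀ + ν ξ):
  B: 1246 − 2(89.3) = 1067
  C: 461.3 − 1(89.3) = 372
  A: 0 + 2(89.3) = 178.6

ξ = 89.3 mol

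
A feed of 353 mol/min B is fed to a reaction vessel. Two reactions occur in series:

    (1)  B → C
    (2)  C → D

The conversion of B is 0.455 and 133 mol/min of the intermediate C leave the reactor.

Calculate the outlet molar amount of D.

Conversion of B: B consumed = 1ξ₁ = 0.455 × 353 → ξ₁ = 160.6 mol/min.
C balance: n_C = 0 + 1ξ₁ − 1ξ₂ = 133 → ξ₂ = (1·160.6 − 133)/1 = 27.62 mol/min.
Outlet amounts (n = n₀ + Σ ν·ξ):
  B: 353 − 1(160.6) = 192.4
  C: 0 + 1(160.6) − 1(27.62) = 133
  D: 0 + 1(27.62) = 27.62

27.6 mol/min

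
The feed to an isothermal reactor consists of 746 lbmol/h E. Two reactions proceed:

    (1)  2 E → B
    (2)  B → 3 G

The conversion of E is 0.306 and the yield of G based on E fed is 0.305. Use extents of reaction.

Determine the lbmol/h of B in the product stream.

Conversion of E: E consumed = 2ξ₁ = 0.306 × 746 → ξ₁ = 114.1 lbmol/h.
Yield of G: 3ξ₂ / 746 = 0.305 → ξ₂ = 75.84 lbmol/h.
Outlet amounts (n = n₀ + Σ ν·ξ):
  E: 746 − 2(114.1) = 517.7
  B: 0 + 1(114.1) − 1(75.84) = 38.29
  G: 0 + 3(75.84) = 227.5

38.3 lbmol/h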